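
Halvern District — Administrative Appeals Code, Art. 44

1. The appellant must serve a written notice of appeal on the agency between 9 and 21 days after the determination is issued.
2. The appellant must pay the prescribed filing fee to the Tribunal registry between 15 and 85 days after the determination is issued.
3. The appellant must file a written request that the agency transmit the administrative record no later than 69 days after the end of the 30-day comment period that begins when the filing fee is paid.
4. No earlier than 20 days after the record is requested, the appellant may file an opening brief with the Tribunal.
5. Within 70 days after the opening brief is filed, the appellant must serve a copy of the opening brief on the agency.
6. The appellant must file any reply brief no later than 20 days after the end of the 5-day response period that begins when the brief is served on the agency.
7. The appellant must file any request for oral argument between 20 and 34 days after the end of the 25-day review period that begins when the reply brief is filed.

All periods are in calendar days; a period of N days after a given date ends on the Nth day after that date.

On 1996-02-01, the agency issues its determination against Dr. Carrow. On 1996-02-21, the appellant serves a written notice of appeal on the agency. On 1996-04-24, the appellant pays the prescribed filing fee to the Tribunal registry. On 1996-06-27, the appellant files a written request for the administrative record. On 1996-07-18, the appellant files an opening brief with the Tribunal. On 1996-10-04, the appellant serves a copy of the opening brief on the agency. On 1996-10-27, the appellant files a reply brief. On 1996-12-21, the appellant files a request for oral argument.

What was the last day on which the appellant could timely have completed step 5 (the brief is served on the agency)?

1996-09-26

Step 5 runs from 1996-07-18, when the opening brief is filed. 70 days after 1996-07-18 is 1996-09-26.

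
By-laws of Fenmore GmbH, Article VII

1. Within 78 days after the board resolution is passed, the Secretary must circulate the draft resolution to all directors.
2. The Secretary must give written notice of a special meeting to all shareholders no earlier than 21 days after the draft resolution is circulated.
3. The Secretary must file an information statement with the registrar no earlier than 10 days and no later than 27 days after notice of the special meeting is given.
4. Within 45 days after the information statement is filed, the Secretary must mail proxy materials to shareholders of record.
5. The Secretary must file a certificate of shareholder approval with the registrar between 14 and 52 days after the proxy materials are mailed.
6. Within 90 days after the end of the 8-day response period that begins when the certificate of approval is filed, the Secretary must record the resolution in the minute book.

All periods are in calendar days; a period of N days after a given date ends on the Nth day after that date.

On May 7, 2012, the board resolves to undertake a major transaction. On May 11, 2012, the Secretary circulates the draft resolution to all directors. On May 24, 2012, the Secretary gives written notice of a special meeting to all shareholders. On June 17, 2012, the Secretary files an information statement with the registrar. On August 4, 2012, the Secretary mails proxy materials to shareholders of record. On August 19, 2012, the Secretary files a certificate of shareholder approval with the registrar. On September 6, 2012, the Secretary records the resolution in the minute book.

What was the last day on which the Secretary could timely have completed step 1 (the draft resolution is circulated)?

Step 1 runs from May 7, 2012, when the board resolution is passed. 78 days after May 7, 2012 is July 24, 2012.

July 24, 2012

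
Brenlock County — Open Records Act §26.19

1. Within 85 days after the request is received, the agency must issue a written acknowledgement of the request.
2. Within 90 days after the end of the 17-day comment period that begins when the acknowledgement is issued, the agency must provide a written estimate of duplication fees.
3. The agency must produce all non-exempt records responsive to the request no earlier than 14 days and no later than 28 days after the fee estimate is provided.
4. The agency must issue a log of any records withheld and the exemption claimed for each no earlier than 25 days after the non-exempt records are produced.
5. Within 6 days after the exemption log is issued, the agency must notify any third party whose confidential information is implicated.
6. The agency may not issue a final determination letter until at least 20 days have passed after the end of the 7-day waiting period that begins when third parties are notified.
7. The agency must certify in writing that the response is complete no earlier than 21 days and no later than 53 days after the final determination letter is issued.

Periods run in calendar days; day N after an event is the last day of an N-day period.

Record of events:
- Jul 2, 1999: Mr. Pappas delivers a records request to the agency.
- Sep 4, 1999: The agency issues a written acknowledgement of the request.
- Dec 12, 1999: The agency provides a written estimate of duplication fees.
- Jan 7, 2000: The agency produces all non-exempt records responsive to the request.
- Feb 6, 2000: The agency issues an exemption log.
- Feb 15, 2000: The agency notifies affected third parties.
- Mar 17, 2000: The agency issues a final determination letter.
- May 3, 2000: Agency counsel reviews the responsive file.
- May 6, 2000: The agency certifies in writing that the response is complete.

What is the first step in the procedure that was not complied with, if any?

Step 5

(1) due by Jul 2, 1999 + 85 days = Sep 25, 1999; done Sep 4, 1999 — timely.
(2) due by Sep 21, 1999 + 90 days = Dec 20, 1999; done Dec 12, 1999 — timely.
(3) the permitted window runs from Dec 12, 1999 + 14 = Dec 26, 1999 to Dec 12, 1999 + 28 = Jan 9, 2000; done Jan 7, 2000, which is between those dates.
(4) permitted from Jan 7, 2000 + 25 days = Feb 1, 2000 onward; done Feb 6, 2000, after the minimum wait.
(5) due by Feb 6, 2000 + 6 days = Feb 12, 2000; not done until Feb 15, 2000, 3 days after the deadline.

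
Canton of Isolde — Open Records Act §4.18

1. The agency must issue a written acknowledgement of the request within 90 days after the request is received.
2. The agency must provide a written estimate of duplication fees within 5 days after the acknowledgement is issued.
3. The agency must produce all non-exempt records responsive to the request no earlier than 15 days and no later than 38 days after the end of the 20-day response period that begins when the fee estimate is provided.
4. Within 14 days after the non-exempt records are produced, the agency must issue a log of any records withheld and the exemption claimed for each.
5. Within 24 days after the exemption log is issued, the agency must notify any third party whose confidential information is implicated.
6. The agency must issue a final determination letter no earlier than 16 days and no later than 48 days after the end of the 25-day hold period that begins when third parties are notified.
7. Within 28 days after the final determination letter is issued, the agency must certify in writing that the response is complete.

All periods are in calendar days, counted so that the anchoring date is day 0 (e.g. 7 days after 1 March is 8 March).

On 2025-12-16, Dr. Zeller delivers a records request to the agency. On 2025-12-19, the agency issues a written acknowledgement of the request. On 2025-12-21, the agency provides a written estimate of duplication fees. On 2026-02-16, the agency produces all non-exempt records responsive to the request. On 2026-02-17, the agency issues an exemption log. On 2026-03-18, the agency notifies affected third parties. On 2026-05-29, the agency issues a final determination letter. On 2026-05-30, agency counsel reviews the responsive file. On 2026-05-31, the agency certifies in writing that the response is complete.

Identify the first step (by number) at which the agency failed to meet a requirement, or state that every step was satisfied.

Step 5

(1) due by 2025-12-16 + 90 days = 2026-03-16; completed 2025-12-19, before the deadline.
(2) due by 2025-12-19 + 5 days = 2025-12-24; done 2025-12-21 — timely.
(3) the permitted window runs from 2026-01-10 + 15 = 2026-01-25 to 2026-01-10 + 38 = 2026-02-17; 2026-02-16 falls inside that range.
(4) due by 2026-02-16 + 14 days = 2026-03-02; done 2026-02-17 — timely.
(5) due by 2026-02-17 + 24 days = 2026-03-13; 2026-03-18 misses that deadline by 5 days.
The analysis stops there.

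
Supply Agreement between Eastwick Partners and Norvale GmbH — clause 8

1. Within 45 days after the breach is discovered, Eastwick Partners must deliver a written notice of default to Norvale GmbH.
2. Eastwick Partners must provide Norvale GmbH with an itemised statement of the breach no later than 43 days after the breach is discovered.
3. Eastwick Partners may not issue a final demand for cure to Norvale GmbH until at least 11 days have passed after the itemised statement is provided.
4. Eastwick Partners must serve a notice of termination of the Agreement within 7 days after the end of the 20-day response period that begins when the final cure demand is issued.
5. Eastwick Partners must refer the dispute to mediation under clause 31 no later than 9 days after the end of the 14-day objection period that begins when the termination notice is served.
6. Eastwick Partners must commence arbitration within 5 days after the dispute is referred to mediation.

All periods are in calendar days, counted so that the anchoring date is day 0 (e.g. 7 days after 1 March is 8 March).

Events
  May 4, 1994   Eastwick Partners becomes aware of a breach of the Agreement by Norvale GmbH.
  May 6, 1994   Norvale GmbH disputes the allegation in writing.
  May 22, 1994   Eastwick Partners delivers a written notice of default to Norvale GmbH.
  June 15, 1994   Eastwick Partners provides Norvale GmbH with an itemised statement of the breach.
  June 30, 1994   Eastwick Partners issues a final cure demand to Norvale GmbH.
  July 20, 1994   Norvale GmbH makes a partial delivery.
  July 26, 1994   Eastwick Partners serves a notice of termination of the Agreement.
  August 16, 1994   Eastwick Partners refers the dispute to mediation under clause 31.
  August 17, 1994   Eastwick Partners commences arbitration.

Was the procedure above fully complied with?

Step 1: 45 days after May 4, 1994 (when the breach is discovered) is June 18, 1994; completed May 22, 1994, before the deadline.
Step 2: 43 days after May 4, 1994 (when the breach is discovered) is June 16, 1994; June 15, 1994 is within that limit.
Step 3: the earliest permitted date is 11 days after June 15, 1994 (when the itemised statement is provided), i.e. June 26, 1994; done June 30, 1994, after the minimum wait.
Step 4: 7 days after July 20, 1994 (end of the 20-day response period, which began when the final cure demand is issued on June 30, 1994) is July 27, 1994; done July 26, 1994 — timely.
Step 5: 9 days after August 9, 1994 (end of the 14-day objection period, which began when the termination notice is served on July 26, 1994) is August 18, 1994; done August 16, 1994 — timely.
Step 6: 5 days after August 16, 1994 (when the dispute is referred to mediation) is August 21, 1994; done August 17, 1994 — timely.

Yes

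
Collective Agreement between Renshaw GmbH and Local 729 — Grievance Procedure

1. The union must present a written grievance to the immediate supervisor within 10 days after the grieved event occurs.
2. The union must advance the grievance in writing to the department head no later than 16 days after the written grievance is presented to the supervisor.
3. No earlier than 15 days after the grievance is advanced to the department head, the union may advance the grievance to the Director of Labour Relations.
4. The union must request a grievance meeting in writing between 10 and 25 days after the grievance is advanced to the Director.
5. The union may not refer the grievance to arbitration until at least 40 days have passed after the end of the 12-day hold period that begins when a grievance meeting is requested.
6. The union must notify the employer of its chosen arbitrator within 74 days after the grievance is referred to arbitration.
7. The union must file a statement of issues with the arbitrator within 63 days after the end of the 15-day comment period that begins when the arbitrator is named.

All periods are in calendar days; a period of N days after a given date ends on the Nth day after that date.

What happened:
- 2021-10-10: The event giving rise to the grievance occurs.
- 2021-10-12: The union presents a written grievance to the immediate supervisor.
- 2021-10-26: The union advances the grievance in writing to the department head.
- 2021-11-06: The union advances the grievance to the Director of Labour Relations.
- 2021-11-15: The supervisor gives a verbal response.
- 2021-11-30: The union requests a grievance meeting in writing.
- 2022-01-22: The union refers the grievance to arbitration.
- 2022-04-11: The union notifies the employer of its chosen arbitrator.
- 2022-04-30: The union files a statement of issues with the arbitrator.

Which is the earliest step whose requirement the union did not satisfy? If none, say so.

Step 3

(1) due by 2021-10-10 + 10 days = 2021-10-20; completed 2021-10-12, before the deadline.
(2) due by 2021-10-12 + 16 days = 2021-10-28; completed 2021-10-26, before the deadline.
(3) permitted from 2021-10-26 + 15 days = 2021-11-10 onward; 2021-11-06 is 4 days before the earliest permitted date.
That is the first point of non-compliance.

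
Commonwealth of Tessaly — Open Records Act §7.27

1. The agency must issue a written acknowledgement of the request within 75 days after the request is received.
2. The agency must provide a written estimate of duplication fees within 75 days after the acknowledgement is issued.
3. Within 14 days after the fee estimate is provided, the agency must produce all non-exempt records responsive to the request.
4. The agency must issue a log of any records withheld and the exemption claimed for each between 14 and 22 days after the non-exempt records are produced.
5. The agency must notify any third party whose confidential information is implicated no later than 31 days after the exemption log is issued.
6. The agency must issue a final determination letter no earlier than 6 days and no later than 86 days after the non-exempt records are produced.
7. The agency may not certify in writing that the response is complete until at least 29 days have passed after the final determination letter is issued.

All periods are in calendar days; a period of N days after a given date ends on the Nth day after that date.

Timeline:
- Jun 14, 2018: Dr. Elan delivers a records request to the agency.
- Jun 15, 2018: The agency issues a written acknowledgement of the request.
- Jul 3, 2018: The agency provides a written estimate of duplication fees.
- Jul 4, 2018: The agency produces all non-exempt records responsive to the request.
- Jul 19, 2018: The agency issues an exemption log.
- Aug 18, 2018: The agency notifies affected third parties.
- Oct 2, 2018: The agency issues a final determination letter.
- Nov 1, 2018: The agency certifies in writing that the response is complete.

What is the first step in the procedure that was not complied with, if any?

Step 6

Step 1: 75 days after Jun 14, 2018 (when the request is received) is Aug 28, 2018; completed Jun 15, 2018, before the deadline.
Step 2: 75 days after Jun 15, 2018 (when the acknowledgement is issued) is Aug 29, 2018; done Jul 3, 2018 — timely.
Step 3: 14 days after Jul 3, 2018 (when the fee estimate is provided) is Jul 17, 2018; done Jul 4, 2018 — timely.
Step 4: the window is 14–22 days after Jul 4, 2018 (when the non-exempt records are produced), so Jul 18, 2018 through Jul 26, 2018; done Jul 19, 2018, which is between those dates.
Step 5: 31 days after Jul 19, 2018 (when the exemption log is issued) is Aug 19, 2018; completed Aug 18, 2018, before the deadline.
Step 6: the window is 6–86 days after Jul 4, 2018 (when the non-exempt records are produced), so Jul 10, 2018 through Sep 28, 2018; Oct 2, 2018 is 4 days past the end of the window.
Later steps need not be reached.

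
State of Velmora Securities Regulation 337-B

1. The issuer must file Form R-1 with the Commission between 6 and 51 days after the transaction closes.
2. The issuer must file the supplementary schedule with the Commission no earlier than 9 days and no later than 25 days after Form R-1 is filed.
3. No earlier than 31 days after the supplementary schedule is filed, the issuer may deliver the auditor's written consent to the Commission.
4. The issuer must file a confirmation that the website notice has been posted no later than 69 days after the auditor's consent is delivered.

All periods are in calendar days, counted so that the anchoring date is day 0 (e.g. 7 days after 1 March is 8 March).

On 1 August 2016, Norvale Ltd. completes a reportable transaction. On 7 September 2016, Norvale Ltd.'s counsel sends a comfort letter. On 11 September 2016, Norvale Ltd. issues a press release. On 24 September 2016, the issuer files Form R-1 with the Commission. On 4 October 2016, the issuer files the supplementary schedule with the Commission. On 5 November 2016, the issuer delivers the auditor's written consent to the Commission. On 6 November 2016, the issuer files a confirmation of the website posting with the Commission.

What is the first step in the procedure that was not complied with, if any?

Step 1

(1) the permitted window runs from 1 August 2016 + 6 = 7 August 2016 to 1 August 2016 + 51 = 21 September 2016; 24 September 2016 is 3 days past the end of the window.
Later steps need not be reached.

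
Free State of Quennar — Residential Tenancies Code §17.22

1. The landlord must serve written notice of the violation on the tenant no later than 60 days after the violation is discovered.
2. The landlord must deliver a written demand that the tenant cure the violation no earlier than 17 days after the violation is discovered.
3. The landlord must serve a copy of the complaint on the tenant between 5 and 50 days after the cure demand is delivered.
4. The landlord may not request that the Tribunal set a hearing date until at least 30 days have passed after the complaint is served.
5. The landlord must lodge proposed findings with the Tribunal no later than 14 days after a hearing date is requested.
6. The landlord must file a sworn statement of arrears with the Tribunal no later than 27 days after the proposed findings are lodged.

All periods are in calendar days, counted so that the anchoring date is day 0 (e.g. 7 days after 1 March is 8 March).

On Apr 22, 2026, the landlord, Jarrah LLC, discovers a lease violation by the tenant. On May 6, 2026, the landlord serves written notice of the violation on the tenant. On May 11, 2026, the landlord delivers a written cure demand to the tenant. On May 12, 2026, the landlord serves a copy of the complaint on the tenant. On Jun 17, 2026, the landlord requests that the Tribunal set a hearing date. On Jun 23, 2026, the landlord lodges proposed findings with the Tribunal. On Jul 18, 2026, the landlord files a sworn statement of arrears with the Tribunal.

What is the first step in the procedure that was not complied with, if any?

Step 1: 60 days after Apr 22, 2026 (when the violation is discovered) is Jun 21, 2026; May 6, 2026 is within that limit.
Step 2: the earliest permitted date is 17 days after Apr 22, 2026 (when the violation is discovered), i.e. May 9, 2026; done May 11, 2026 — permitted.
Step 3: the window is 5–50 days after May 11, 2026 (when the cure demand is delivered), so May 16, 2026 through Jun 30, 2026; May 12, 2026 is 4 days too early.

Step 3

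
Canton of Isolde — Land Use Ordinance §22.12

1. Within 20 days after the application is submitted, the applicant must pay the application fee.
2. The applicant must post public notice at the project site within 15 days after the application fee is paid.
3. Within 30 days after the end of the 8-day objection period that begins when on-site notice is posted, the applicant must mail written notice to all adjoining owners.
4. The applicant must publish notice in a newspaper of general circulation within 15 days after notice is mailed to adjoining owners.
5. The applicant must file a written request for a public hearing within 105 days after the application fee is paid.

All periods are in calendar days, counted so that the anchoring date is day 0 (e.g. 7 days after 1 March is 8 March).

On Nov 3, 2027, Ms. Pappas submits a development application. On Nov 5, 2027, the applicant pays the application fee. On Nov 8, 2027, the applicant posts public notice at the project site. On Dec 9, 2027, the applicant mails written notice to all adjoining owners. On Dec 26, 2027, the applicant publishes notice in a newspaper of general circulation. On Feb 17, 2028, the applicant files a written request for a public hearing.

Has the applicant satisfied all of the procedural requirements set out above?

No

(1) due by Nov 3, 2027 + 20 days = Nov 23, 2027; done Nov 5, 2027 — timely.
(2) due by Nov 5, 2027 + 15 days = Nov 20, 2027; completed Nov 8, 2027, before the deadline.
(3) due by Nov 16, 2027 + 30 days = Dec 16, 2027; Dec 9, 2027 is within that limit.
(4) due by Dec 9, 2027 + 15 days = Dec 24, 2027; Dec 26, 2027 misses that deadline by 2 days.
That is the first point of non-compliance.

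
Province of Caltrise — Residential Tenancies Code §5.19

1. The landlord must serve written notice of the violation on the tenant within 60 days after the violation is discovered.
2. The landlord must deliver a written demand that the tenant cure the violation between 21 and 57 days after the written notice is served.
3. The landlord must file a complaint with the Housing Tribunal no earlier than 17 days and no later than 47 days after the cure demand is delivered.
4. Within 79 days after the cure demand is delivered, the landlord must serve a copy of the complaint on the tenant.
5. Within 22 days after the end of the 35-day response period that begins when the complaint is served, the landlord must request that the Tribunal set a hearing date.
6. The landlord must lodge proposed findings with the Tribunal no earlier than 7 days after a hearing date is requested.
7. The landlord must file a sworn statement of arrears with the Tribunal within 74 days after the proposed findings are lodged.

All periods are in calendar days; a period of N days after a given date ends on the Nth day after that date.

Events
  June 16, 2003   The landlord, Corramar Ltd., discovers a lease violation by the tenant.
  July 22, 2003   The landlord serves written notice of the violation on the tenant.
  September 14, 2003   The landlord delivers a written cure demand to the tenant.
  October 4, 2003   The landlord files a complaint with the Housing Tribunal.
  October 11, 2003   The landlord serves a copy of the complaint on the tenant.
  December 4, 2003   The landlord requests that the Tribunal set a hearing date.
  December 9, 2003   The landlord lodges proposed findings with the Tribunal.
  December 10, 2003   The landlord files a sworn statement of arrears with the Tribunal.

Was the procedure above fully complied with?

Step 1 — counting 60 days from June 16, 2003 (when the violation is discovered) gives a deadline of August 15, 2003; completed July 22, 2003, before the deadline.
Step 2 — 21 and 57 days from July 22, 2003 (when the written notice is served) are August 12, 2003 and September 17, 2003 respectively; done September 14, 2003, which is between those dates.
Step 3 — 17 and 47 days from September 14, 2003 (when the cure demand is delivered) are October 1, 2003 and October 31, 2003 respectively; done October 4, 2003 — within the window.
Step 4 — counting 79 days from September 14, 2003 (when the cure demand is delivered) gives a deadline of December 2, 2003; done October 11, 2003 — timely.
Step 5 — counting 22 days from November 15, 2003 (end of the 35-day response period, which began when the complaint is served on October 11, 2003) gives a deadline of December 7, 2003; done December 4, 2003 — timely.
Step 6 — must wait 7 days from December 4, 2003 (when a hearing date is requested), so not before December 11, 2003; acted on December 9, 2003, 2 days prematurely.
The procedure was therefore not followed at step 6.

No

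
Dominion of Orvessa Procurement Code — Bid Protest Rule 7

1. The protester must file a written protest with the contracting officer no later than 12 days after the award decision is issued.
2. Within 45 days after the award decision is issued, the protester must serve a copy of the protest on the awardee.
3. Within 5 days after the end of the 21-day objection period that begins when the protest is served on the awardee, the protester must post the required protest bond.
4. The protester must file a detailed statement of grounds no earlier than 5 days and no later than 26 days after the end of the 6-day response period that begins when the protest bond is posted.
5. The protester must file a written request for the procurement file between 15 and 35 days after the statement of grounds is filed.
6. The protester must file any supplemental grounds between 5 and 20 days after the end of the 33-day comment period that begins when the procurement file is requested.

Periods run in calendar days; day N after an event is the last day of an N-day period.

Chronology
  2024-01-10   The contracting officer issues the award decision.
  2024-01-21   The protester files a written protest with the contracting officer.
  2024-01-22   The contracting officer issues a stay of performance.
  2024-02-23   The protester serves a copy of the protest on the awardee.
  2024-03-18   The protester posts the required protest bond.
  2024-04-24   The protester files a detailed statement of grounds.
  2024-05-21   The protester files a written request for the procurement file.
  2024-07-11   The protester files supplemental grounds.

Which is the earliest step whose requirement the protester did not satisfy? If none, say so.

Step 4

(1) due by 2024-01-10 + 12 days = 2024-01-22; completed 2024-01-21, before the deadline.
(2) due by 2024-01-10 + 45 days = 2024-02-24; completed 2024-02-23, before the deadline.
(3) due by 2024-03-15 + 5 days = 2024-03-20; 2024-03-18 is within that limit.
(4) the permitted window runs from 2024-03-24 + 5 = 2024-03-29 to 2024-03-24 + 26 = 2024-04-19; 2024-04-24 is 5 days past the end of the window.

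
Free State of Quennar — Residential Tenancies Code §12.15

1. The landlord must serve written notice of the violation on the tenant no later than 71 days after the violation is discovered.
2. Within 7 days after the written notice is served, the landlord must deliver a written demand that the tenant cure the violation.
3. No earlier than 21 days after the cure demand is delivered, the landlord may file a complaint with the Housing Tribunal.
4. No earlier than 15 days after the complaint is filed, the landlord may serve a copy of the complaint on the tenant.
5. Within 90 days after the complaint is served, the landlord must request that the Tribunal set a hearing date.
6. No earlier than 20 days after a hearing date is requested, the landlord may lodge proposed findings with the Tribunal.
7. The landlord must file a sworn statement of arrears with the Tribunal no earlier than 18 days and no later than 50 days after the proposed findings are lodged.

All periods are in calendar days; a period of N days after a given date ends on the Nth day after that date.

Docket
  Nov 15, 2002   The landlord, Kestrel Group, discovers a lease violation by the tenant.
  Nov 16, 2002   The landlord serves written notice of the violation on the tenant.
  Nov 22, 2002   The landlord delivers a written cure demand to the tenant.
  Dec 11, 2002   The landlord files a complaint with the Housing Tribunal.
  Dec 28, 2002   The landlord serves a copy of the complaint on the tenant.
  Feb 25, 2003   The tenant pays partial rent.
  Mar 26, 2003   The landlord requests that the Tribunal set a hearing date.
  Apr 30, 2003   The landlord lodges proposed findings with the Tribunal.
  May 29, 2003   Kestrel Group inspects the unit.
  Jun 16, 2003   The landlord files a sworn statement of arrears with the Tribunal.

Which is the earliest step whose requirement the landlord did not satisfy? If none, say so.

Step 3

Step 1: 71 days after Nov 15, 2002 (when the violation is discovered) is Jan 25, 2003; Nov 16, 2002 is within that limit.
Step 2: 7 days after Nov 16, 2002 (when the written notice is served) is Nov 23, 2002; done Nov 22, 2002 — timely.
Step 3: the earliest permitted date is 21 days after Nov 22, 2002 (when the cure demand is delivered), i.e. Dec 13, 2002; Dec 11, 2002 is 2 days before the earliest permitted date.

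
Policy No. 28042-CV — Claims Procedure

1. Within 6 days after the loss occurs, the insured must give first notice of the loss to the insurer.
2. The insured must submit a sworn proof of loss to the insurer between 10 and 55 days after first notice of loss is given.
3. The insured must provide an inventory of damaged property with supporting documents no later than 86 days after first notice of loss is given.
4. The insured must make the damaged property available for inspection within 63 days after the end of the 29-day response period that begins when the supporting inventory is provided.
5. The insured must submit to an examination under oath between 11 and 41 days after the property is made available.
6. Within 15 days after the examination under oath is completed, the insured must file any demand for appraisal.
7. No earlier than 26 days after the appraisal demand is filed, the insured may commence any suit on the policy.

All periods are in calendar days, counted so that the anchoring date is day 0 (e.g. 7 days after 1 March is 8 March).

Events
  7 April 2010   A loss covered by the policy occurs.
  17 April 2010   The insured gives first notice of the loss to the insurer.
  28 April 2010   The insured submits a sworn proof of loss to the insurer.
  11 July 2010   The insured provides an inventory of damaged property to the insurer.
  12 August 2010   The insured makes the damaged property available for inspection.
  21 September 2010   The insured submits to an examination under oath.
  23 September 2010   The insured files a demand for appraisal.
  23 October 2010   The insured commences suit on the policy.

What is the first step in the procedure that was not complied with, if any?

Step 1

(1) due by 7 April 2010 + 6 days = 13 April 2010; done 17 April 2010 — 4 days late.
Later steps need not be reached.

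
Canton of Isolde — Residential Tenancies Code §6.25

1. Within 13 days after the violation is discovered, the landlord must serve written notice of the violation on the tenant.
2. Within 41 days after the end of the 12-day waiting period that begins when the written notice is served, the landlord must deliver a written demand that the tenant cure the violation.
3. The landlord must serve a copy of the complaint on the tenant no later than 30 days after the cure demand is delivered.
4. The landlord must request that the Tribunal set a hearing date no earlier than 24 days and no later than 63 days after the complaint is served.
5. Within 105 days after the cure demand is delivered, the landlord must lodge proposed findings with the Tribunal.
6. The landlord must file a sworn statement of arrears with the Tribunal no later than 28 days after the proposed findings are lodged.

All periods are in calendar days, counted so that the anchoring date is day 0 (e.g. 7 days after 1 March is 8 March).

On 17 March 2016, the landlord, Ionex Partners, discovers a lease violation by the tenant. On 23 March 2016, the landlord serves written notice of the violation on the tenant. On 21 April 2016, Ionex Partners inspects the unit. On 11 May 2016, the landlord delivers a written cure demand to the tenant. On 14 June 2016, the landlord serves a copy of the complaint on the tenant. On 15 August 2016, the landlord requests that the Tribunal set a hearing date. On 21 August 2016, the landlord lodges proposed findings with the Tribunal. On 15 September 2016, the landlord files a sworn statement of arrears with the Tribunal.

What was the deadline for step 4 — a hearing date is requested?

Step 4 runs from 14 June 2016, when the complaint is served. The window is 24–63 days after 14 June 2016; it closes on 16 August 2016.

16 August 2016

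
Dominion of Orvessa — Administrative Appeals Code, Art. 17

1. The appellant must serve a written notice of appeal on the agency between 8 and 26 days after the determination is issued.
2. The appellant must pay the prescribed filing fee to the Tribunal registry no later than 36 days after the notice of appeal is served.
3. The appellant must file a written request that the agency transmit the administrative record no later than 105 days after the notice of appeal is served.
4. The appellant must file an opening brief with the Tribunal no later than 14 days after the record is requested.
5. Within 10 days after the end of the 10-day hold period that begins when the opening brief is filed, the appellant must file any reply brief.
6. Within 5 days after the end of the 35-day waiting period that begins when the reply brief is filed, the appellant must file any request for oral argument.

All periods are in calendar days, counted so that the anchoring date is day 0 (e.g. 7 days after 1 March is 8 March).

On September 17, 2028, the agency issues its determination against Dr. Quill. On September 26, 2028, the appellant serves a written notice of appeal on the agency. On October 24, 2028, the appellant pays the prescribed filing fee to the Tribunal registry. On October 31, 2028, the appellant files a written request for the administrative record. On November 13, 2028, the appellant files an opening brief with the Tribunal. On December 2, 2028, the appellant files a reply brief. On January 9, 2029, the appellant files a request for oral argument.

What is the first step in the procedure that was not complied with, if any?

Step 1 — 8 and 26 days from September 17, 2028 (when the determination is issued) are September 25, 2028 and October 13, 2028 respectively; done September 26, 2028 — within the window.
Step 2 — counting 36 days from September 26, 2028 (when the notice of appeal is served) gives a deadline of November 1, 2028; done October 24, 2028 — timely.
Step 3 — counting 105 days from September 26, 2028 (when the notice of appeal is served) gives a deadline of January 9, 2029; done October 31, 2028 — timely.
Step 4 — counting 14 days from October 31, 2028 (when the record is requested) gives a deadline of November 14, 2028; November 13, 2028 is within that limit.
Step 5 — counting 10 days from November 23, 2028 (end of the 10-day hold period, which began when the opening brief is filed on November 13, 2028) gives a deadline of December 3, 2028; done December 2, 2028 — timely.
Step 6 — counting 5 days from January 6, 2029 (end of the 35-day waiting period, which began when the reply brief is filed on December 2, 2028) gives a deadline of January 11, 2029; January 9, 2029 is within that limit.

None — every step was satisfied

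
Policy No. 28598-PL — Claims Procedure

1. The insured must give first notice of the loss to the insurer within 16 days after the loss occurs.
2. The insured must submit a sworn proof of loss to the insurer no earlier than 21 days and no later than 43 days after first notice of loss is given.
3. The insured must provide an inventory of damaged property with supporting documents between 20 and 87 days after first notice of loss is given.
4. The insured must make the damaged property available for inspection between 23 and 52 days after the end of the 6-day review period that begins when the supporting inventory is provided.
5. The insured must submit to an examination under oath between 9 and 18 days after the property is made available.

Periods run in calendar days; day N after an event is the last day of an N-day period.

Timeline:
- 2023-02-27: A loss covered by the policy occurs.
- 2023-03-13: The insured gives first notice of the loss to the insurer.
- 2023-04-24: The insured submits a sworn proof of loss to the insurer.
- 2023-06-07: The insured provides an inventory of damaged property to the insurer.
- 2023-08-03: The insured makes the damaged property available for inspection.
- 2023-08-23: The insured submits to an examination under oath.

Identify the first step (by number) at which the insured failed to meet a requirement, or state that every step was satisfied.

Step 5

Step 1: 16 days after 2023-02-27 (when the loss occurs) is 2023-03-15; 2023-03-13 is within that limit.
Step 2: the window is 21–43 days after 2023-03-13 (when first notice of loss is given), so 2023-04-03 through 2023-04-25; done 2023-04-24, which is between those dates.
Step 3: the window is 20–87 days after 2023-03-13 (when first notice of loss is given), so 2023-04-02 through 2023-06-08; 2023-06-07 falls inside that range.
Step 4: the window is 23–52 days after 2023-06-13 (end of the 6-day review period, which began when the supporting inventory is provided on 2023-06-07), so 2023-07-06 through 2023-08-04; done 2023-08-03, which is between those dates.
Step 5: the window is 9–18 days after 2023-08-03 (when the property is made available), so 2023-08-12 through 2023-08-21; done 2023-08-23 — 2 days after the window closed.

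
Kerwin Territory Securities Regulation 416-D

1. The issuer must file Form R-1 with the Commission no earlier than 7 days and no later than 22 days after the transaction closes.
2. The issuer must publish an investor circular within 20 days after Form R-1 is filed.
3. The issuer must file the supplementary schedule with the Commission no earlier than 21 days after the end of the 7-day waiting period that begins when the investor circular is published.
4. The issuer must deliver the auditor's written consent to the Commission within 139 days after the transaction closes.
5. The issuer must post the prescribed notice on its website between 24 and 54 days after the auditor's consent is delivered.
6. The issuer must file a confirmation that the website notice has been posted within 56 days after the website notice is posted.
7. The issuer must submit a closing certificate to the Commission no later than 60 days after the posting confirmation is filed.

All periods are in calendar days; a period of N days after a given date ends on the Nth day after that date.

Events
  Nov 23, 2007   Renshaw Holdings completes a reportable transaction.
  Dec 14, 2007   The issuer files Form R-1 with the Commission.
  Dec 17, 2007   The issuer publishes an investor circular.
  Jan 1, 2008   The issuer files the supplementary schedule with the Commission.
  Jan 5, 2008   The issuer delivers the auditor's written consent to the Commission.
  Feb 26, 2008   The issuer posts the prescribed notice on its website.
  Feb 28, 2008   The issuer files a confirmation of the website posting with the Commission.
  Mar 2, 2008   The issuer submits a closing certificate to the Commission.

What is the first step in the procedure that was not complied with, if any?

(1) the permitted window runs from Nov 23, 2007 + 7 = Nov 30, 2007 to Nov 23, 2007 + 22 = Dec 15, 2007; Dec 14, 2007 falls inside that range.
(2) due by Dec 14, 2007 + 20 days = Jan 3, 2008; done Dec 17, 2007 — timely.
(3) permitted from Dec 24, 2007 + 21 days = Jan 14, 2008 onward; Jan 1, 2008 is 13 days before the earliest permitted date.

Step 3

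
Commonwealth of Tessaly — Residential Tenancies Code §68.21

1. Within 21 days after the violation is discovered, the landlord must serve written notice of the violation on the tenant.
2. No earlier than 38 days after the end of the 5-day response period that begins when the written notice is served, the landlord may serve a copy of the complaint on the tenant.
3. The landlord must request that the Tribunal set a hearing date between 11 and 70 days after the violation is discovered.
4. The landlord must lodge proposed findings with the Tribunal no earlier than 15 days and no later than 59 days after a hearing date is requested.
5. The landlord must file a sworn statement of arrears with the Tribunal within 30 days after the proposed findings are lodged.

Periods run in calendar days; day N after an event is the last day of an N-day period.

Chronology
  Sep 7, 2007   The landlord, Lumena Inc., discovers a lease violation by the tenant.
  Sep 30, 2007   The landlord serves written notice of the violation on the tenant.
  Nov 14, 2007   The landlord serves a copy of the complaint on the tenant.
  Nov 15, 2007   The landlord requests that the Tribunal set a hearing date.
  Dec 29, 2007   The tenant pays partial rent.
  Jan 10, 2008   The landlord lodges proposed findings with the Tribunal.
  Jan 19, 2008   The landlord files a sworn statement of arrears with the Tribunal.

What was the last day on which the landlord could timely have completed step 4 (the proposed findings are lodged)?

Jan 13, 2008

Step 4 runs from Nov 15, 2007, when a hearing date is requested. The window is 15–59 days after Nov 15, 2007; it closes on Jan 13, 2008.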